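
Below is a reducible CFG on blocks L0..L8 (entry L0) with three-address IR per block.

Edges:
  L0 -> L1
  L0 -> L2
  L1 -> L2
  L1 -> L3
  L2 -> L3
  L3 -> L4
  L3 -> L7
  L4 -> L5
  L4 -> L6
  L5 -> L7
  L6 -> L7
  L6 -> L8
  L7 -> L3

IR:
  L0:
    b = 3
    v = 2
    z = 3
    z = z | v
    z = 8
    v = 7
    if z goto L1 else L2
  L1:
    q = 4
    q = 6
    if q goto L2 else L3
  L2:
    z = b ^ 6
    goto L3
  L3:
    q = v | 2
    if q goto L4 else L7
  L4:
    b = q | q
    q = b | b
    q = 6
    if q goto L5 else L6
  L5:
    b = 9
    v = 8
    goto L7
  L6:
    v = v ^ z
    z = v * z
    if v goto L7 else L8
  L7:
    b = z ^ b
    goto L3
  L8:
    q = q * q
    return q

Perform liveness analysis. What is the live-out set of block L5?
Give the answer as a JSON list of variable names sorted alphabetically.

Per-block:
  L0: {b,v,z} / ∅
  L1: {q} / ∅
  L2: {z} / {b}
  L3: {q} / {v}
  L4: {b,q} / {q}
  L5: {b,v} / ∅
  L6: {v,z} / {v,z}
  L7: {b} / {b,z}
  L8: {q} / {q}

Backward fixpoint:
  live L0: ∅→{b,v,z}
  live L1: {b,v,z}→{b,v,z}
  live L2: {b,v}→{b,v,z}
  live L3: {b,v,z}→{b,q,v,z}
  live L4: {q,v,z}→{b,q,v,z}
  live L5: {z}→{b,v,z}
  live L6: {b,q,v,z}→{b,q,v,z}
  live L7: {b,v,z}→{b,v,z}
  live L8: {q}→∅

live-out(L5) = ["b", "v", "z"]

Answer: ["b", "v", "z"]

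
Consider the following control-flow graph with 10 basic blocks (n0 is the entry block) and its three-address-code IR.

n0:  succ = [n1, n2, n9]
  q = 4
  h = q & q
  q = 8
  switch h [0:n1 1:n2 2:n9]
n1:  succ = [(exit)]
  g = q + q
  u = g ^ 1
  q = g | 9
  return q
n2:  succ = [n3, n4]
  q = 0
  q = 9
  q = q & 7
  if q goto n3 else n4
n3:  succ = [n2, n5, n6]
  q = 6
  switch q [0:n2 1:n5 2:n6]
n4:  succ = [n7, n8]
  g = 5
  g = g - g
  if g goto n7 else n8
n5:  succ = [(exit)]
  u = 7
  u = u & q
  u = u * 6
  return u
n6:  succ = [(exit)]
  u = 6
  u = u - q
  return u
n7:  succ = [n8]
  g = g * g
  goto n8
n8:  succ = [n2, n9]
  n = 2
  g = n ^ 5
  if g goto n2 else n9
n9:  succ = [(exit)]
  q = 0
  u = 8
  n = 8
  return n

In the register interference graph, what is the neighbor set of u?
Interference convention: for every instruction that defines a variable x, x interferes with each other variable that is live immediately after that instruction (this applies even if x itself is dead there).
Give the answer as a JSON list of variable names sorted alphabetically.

Per-block:
  n0: def={h,q} ue=∅
  n1: def={g,q,u} ue={q}
  n2: def={q} ue=∅
  n3: def={q} ue=∅
  n4: def={g} ue=∅
  n5: def={u} ue={q}
  n6: def={u} ue={q}
  n7: def={g} ue={g}
  n8: def={g,n} ue=∅
  n9: def={n,q,u} ue=∅

Backward fixpoint:
  n0: in=∅ out={q}
  n1: in={q} out=∅
  n2: in=∅ out=∅
  n3: in=∅ out={q}
  n4: in=∅ out={g}
  n5: in={q} out=∅
  n6: in={q} out=∅
  n7: in={g} out=∅
  n8: in=∅ out=∅
  n9: in=∅ out=∅

Conflict graph:
  g↔{u}
  h↔{q}
  n↔∅
  q↔{h,u}
  u↔{g,q}

N(u) = ["g", "q"]

Answer: ["g", "q"]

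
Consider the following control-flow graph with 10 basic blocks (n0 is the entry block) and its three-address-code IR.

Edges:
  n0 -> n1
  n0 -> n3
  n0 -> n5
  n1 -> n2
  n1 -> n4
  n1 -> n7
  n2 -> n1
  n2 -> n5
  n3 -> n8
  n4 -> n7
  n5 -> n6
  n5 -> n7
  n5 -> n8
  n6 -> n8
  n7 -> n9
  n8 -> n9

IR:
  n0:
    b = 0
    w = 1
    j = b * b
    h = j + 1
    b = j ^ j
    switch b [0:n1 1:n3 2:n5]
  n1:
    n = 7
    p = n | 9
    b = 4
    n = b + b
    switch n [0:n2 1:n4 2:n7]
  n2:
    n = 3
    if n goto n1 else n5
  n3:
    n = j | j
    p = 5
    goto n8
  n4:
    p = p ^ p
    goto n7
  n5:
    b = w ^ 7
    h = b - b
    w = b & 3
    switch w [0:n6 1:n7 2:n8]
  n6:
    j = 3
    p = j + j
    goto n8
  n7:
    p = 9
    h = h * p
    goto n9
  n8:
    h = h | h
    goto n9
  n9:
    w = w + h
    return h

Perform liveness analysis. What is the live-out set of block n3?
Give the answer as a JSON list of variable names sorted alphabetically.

Answer: ["h", "w"]

Working:
def/use:
  n0: def={b,h,j,w} ue=∅
  n1: def={b,n,p} ue=∅
  n2: def={n} ue=∅
  n3: def={n,p} ue={j}
  n4: def={p} ue={p}
  n5: def={b,h,w} ue={w}
  n6: def={j,p} ue=∅
  n7: def={h,p} ue={h}
  n8: def={h} ue={h}
  n9: def={w} ue={h,w}

Liveness:
  n0: in=∅ out={h,j,w}
  n1: in={h,w} out={h,p,w}
  n2: in={h,w} out={h,w}
  n3: in={h,j,w} out={h,w}
  n4: in={h,p,w} out={h,w}
  n5: in={w} out={h,w}
  n6: in={h,w} out={h,w}
  n7: in={h,w} out={h,w}
  n8: in={h,w} out={h,w}
  n9: in={h,w} out=∅

live-out(n3) = ["h", "w"]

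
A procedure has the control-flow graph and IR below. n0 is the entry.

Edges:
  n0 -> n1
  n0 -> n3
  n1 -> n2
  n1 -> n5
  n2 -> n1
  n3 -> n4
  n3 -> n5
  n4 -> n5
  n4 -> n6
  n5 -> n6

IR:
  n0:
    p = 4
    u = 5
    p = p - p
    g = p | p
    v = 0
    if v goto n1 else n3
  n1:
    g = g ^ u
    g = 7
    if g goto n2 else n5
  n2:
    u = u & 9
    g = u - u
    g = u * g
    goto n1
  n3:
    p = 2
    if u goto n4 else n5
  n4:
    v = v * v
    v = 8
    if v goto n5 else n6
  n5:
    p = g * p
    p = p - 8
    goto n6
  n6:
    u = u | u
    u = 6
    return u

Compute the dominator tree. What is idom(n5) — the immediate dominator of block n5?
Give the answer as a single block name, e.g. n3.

Answer: n0

Working:
idom tree: n1←n0 n2←n1 n3←n0 n4←n3 n5←n0 n6←n0
Dom at joins:
  n1: preds {n0,n2}: {n0} ∩ {n0,n1,n2} = {n0}; idom=n0
  n5: preds {n1,n3,n4}: {n0,n1} ∩ {n0,n3} ∩ {n0,n3,n4} = {n0}; idom=n0
  n6: preds {n4,n5}: {n0,n3,n4} ∩ {n0,n5} = {n0}; idom=n0

idom(n5) = n0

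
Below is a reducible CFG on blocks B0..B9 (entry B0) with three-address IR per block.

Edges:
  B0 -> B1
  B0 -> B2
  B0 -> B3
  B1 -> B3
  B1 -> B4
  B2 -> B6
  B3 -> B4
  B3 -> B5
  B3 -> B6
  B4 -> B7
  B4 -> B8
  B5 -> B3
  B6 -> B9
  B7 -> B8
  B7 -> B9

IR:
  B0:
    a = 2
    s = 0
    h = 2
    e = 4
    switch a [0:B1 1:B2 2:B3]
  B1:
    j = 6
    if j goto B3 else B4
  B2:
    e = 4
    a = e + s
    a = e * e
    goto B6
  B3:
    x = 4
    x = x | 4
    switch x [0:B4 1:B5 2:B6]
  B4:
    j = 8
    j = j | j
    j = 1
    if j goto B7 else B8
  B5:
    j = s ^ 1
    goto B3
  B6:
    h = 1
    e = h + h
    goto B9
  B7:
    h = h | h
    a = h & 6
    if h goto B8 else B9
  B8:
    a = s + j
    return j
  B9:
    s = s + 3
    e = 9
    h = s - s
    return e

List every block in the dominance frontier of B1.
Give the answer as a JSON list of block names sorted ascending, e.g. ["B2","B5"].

idom tree: B1←B0 B2←B0 B3←B0 B4←B0 B5←B3 B6←B0 B7←B4 B8←B4 B9←B0
Join-block Dom:
  B3: preds {B0,B1,B5}: {B0} ∩ {B0,B1} ∩ {B0,B3,B5} = {B0}; idom=B0
  B4: preds {B1,B3}: {B0,B1} ∩ {B0,B3} = {B0}; idom=B0
  B6: preds {B2,B3}: {B0,B2} ∩ {B0,B3} = {B0}; idom=B0
  B8: preds {B4,B7}: {B0,B4} ∩ {B0,B4,B7} = {B0,B4}; idom=B4
  B9: preds {B6,B7}: {B0,B6} ∩ {B0,B4,B7} = {B0}; idom=B0

Frontier:
  join B3 pred B0: · stop@B0
  join B3 pred B1: B1 stop@B0
  join B3 pred B5: B5→B3 stop@B0
  join B4 pred B1: B1 stop@B0
  join B4 pred B3: B3 stop@B0
  join B6 pred B2: B2 stop@B0
  join B6 pred B3: B3 stop@B0
  join B8 pred B4: · stop@B4
  join B8 pred B7: B7 stop@B4
  join B9 pred B6: B6 stop@B0
  join B9 pred B7: B7→B4 stop@B0
  DF(B0)=∅
  DF(B1)={B3,B4}
  DF(B2)={B6}
  DF(B3)={B3,B4,B6}
  DF(B4)={B9}
  DF(B5)={B3}
  DF(B6)={B9}
  DF(B7)={B8,B9}
  DF(B8)=∅
  DF(B9)=∅

DF(B1) = ["B3", "B4"]

Answer: ["B3", "B4"]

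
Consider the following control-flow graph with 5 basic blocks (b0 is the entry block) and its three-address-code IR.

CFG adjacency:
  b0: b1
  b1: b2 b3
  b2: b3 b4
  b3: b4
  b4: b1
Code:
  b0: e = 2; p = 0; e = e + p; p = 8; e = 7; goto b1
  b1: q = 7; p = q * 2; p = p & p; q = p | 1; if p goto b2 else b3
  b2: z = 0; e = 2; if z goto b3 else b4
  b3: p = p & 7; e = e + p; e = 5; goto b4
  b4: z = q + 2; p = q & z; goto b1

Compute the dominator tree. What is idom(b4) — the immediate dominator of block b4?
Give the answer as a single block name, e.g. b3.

Answer: b1

Derivation:
idom tree: b1←b0 b2←b1 b3←b1 b4←b1
Dom∩ at merges:
  b1: preds {b0,b4}: {b0} ∩ {b0,b1,b4} = {b0}; idom=b0
  b3: preds {b1,b2}: {b0,b1} ∩ {b0,b1,b2} = {b0,b1}; idom=b1
  b4: preds {b2,b3}: {b0,b1,b2} ∩ {b0,b1,b3} = {b0,b1}; idom=b1

idom(b4) = b1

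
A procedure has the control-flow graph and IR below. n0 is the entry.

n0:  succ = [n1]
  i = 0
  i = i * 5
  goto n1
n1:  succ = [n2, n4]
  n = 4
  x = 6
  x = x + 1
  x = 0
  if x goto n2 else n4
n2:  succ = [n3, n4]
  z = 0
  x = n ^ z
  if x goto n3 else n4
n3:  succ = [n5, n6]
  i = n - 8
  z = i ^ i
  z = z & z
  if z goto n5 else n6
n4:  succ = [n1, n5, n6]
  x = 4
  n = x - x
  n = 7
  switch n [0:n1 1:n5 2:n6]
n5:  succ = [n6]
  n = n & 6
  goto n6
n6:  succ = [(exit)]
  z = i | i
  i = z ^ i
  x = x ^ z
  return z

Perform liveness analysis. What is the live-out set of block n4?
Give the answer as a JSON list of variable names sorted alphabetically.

Answer: ["i", "n", "x"]

Analysis:
Block summaries:
  n0 def {i} use ∅
  n1 def {n,x} use ∅
  n2 def {x,z} use {n}
  n3 def {i,z} use {n}
  n4 def {n,x} use ∅
  n5 def {n} use {n}
  n6 def {i,x,z} use {i,x}

Live sets:
  n0: in=∅ out={i}
  n1: in={i} out={i,n}
  n2: in={i,n} out={i,n,x}
  n3: in={n,x} out={i,n,x}
  n4: in={i} out={i,n,x}
  n5: in={i,n,x} out={i,x}
  n6: in={i,x} out=∅

live-out(n4) = ["i", "n", "x"]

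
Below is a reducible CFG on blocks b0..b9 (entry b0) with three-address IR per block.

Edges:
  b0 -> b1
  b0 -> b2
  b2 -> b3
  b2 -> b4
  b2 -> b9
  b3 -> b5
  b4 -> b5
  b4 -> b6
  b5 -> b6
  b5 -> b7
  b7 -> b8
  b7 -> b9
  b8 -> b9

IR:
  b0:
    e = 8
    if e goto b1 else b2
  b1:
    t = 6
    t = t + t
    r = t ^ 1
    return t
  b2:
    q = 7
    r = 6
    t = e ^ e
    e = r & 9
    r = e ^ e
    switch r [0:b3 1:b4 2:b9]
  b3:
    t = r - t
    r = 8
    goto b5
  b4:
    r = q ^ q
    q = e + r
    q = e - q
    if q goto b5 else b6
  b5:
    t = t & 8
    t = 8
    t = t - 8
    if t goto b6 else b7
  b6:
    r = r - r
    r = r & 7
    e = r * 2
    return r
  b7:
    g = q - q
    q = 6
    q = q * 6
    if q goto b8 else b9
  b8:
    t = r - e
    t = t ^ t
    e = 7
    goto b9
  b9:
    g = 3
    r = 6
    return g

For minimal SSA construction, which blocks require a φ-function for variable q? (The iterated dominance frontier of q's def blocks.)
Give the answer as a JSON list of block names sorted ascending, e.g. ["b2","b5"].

idom tree: b1←b0 b2←b0 b3←b2 b4←b2 b5←b2 b6←b2 b7←b5 b8←b7 b9←b2
Dom∩ at merges:
  b5: preds {b3,b4}: {b0,b2,b3} ∩ {b0,b2,b4} = {b0,b2}; idom=b2
  b6: preds {b4,b5}: {b0,b2,b4} ∩ {b0,b2,b5} = {b0,b2}; idom=b2
  b9: preds {b2,b7,b8}: {b0,b2} ∩ {b0,b2,b5,b7} ∩ {b0,b2,b5,b7,b8} = {b0,b2}; idom=b2

DF walk-up:
  b5←b3: walk b3 to b2
  b5←b4: walk b4 to b2
  b6←b4: walk b4 to b2
  b6←b5: walk b5 to b2
  b9←b2: walk · to b2
  b9←b7: walk b7→b5 to b2
  b9←b8: walk b8→b7→b5 to b2
  b0 → ∅
  b1 → ∅
  b2 → ∅
  b3 → {b5}
  b4 → {b5,b6}
  b5 → {b6,b9}
  b6 → ∅
  b7 → {b9}
  b8 → {b9}
  b9 → ∅

φ for q: defs {b2,b4,b7}
  DF⁺ = {b5,b6,b9}

Answer: ["b5", "b6", "b9"]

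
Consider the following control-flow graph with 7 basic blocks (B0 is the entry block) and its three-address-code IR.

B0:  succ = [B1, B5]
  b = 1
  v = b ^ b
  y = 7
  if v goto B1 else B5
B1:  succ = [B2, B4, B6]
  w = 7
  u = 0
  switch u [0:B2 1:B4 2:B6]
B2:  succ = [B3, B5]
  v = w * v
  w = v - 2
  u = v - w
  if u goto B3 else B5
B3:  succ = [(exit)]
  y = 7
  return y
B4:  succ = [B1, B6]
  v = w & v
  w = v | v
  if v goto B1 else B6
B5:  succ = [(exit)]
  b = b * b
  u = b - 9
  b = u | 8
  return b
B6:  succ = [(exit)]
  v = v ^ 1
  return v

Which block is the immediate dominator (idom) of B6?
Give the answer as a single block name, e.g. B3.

Answer: B1

Analysis:
idom tree: B1←B0 B2←B1 B3←B2 B4←B1 B5←B0 B6←B1
Join-block Dom:
  B1: preds {B0,B4}: {B0} ∩ {B0,B1,B4} = {B0}; idom=B0
  B5: preds {B0,B2}: {B0} ∩ {B0,B1,B2} = {B0}; idom=B0
  B6: preds {B1,B4}: {B0,B1} ∩ {B0,B1,B4} = {B0,B1}; idom=B1

idom(B6) = B1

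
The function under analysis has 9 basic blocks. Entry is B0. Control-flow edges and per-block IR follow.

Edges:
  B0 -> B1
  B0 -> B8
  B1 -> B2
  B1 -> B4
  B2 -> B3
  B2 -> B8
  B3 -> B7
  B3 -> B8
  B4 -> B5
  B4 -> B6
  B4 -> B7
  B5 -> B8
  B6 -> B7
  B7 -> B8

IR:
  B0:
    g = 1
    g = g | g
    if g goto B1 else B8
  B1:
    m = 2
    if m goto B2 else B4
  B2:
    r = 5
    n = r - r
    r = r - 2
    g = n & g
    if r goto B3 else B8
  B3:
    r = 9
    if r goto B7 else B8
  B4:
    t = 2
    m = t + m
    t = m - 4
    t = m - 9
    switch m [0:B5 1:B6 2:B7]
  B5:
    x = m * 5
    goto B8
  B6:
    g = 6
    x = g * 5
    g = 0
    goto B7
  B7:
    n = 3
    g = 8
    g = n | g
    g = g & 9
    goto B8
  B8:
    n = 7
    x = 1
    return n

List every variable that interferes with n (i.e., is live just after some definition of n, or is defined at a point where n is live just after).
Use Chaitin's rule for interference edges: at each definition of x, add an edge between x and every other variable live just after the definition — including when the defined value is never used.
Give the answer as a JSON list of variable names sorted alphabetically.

def/use:
  B0 def {g} use ∅
  B1 def {m} use ∅
  B2 def {g,n,r} use {g}
  B3 def {r} use ∅
  B4 def {m,t} use {m}
  B5 def {x} use {m}
  B6 def {g,x} use ∅
  B7 def {g,n} use ∅
  B8 def {n,x} use ∅

Backward fixpoint:
  live B0: ∅→{g}
  live B1: {g}→{g,m}
  live B2: {g}→∅
  live B3: ∅→∅
  live B4: {m}→{m}
  live B5: {m}→∅
  live B6: ∅→∅
  live B7: ∅→∅
  live B8: ∅→∅

Conflict graph:
  g↔{m,n,r}
  m↔{g,t}
  n↔{g,r,x}
  r↔{g,n}
  t↔{m}
  x↔{n}

N(n) = ["g", "r", "x"]

Answer: ["g", "r", "x"]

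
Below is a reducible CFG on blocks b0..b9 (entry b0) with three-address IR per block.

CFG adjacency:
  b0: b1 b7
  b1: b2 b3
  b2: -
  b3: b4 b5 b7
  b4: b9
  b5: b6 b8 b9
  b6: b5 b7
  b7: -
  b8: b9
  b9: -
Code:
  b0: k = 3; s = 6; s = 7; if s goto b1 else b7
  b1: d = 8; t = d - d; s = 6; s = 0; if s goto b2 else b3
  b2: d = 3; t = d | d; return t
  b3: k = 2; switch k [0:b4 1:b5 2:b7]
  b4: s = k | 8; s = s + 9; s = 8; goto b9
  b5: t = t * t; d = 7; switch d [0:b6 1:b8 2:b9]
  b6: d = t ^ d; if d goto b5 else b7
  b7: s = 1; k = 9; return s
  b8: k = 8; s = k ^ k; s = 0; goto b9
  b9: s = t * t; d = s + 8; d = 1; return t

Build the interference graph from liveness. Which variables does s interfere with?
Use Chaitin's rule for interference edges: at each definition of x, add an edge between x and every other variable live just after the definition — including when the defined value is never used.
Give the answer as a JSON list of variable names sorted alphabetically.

Answer: ["k", "t"]

Analysis:
Per-block:
  b0: def={k,s} ue=∅
  b1: def={d,s,t} ue=∅
  b2: def={d,t} ue=∅
  b3: def={k} ue=∅
  b4: def={s} ue={k}
  b5: def={d,t} ue={t}
  b6: def={d} ue={d,t}
  b7: def={k,s} ue=∅
  b8: def={k,s} ue=∅
  b9: def={d,s} ue={t}

Backward fixpoint:
  b0 li=∅ lo=∅
  b1 li=∅ lo={t}
  b2 li=∅ lo=∅
  b3 li={t} lo={k,t}
  b4 li={k,t} lo={t}
  b5 li={t} lo={d,t}
  b6 li={d,t} lo={t}
  b7 li=∅ lo=∅
  b8 li={t} lo={t}
  b9 li={t} lo=∅

Interfere edges:
  d↔{t}
  k↔{s,t}
  s↔{k,t}
  t↔{d,k,s}

N(s) = ["k", "t"]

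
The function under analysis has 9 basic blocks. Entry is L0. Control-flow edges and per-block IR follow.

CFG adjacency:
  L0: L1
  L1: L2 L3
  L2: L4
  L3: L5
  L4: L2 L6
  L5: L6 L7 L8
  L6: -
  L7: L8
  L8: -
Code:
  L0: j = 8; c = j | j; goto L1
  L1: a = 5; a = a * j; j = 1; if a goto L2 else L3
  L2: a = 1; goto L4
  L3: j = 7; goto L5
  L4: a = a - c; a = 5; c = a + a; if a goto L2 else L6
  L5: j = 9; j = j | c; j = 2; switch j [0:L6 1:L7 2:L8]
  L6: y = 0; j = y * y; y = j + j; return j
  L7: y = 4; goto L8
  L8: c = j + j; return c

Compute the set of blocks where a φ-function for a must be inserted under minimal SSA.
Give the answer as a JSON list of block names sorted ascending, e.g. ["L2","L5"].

idom tree: L1←L0 L2←L1 L3←L1 L4←L2 L5←L3 L6←L1 L7←L5 L8←L5
Dom∩ at merges:
  L2: preds {L1,L4}: {L0,L1} ∩ {L0,L1,L2,L4} = {L0,L1}; idom=L1
  L6: preds {L4,L5}: {L0,L1,L2,L4} ∩ {L0,L1,L3,L5} = {L0,L1}; idom=L1
  L8: preds {L5,L7}: {L0,L1,L3,L5} ∩ {L0,L1,L3,L5,L7} = {L0,L1,L3,L5}; idom=L5

DF derivation:
  L2←L1: walk · to L1
  L2←L4: walk L4→L2 to L1
  L6←L4: walk L4→L2 to L1
  L6←L5: walk L5→L3 to L1
  L8←L5: walk · to L5
  L8←L7: walk L7 to L5
  L0 → ∅
  L1 → ∅
  L2 → {L2,L6}
  L3 → {L6}
  L4 → {L2,L6}
  L5 → {L6}
  L6 → ∅
  L7 → {L8}
  L8 → ∅

φ for a: defs {L1,L2,L4}
  DF⁺ = {L2,L6}

Answer: ["L2", "L6"]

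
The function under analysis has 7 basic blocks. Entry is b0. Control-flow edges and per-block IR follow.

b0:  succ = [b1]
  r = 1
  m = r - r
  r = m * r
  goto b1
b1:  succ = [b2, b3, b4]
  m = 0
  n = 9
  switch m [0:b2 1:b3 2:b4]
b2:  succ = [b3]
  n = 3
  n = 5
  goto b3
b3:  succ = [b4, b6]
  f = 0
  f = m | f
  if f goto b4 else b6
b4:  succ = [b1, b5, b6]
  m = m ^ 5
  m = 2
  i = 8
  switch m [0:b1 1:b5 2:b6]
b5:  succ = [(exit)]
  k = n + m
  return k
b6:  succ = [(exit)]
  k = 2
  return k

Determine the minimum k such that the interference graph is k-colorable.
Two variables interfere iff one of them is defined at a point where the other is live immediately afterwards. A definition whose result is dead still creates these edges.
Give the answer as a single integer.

Answer: 3

Working:
Per-block:
  b0 def {m,r} use ∅
  b1 def {m,n} use ∅
  b2 def {n} use ∅
  b3 def {f} use {m}
  b4 def {i,m} use {m}
  b5 def {k} use {m,n}
  b6 def {k} use ∅

Backward fixpoint:
  b0: in=∅ out=∅
  b1: in=∅ out={m,n}
  b2: in={m} out={m,n}
  b3: in={m,n} out={m,n}
  b4: in={m,n} out={m,n}
  b5: in={m,n} out=∅
  b6: in=∅ out=∅

Interfere edges:
  f: {m,n}
  i: {m,n}
  k: ∅
  m: {f,i,n,r}
  n: {f,i,m}
  r: {m}

Chromatic number:
  {f,m,n} pairwise interfere (3-clique) ⇒ χ ≥ 3
  3-colouring: r0={k,m}  r1={n,r}  r2={f,i}
  χ = 3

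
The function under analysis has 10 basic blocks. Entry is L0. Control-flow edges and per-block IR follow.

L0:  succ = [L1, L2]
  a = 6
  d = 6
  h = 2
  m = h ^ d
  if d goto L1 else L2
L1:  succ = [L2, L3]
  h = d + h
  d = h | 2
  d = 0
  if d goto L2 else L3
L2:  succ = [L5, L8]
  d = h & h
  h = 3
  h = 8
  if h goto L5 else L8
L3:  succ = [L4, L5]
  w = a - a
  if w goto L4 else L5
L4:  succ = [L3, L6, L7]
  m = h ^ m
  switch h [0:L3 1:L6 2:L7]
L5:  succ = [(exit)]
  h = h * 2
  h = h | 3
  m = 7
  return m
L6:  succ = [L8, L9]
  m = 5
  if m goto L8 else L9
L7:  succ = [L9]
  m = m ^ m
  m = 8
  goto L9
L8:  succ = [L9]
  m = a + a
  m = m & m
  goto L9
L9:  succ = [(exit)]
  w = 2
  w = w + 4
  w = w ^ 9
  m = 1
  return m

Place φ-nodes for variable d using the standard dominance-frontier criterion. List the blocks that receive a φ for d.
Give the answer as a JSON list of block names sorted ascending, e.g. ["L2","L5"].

Answer: ["L2", "L5", "L8", "L9"]

Derivation:
idom tree: L1←L0 L2←L0 L3←L1 L4←L3 L5←L0 L6←L4 L7←L4 L8←L0 L9←L0
Join-block Dom:
  L2: preds {L0,L1}: {L0} ∩ {L0,L1} = {L0}; idom=L0
  L3: preds {L1,L4}: {L0,L1} ∩ {L0,L1,L3,L4} = {L0,L1}; idom=L1
  L5: preds {L2,L3}: {L0,L2} ∩ {L0,L1,L3} = {L0}; idom=L0
  L8: preds {L2,L6}: {L0,L2} ∩ {L0,L1,L3,L4,L6} = {L0}; idom=L0
  L9: preds {L6,L7,L8}: {L0,L1,L3,L4,L6} ∩ {L0,L1,L3,L4,L7} ∩ {L0,L8} = {L0}; idom=L0

Frontier:
  L2←L0: walk · to L0
  L2←L1: walk L1 to L0
  L3←L1: walk · to L1
  L3←L4: walk L4→L3 to L1
  L5←L2: walk L2 to L0
  L5←L3: walk L3→L1 to L0
  L8←L2: walk L2 to L0
  L8←L6: walk L6→L4→L3→L1 to L0
  L9←L6: walk L6→L4→L3→L1 to L0
  L9←L7: walk L7→L4→L3→L1 to L0
  L9←L8: walk L8 to L0
  L0 → ∅
  L1 → {L2,L5,L8,L9}
  L2 → {L5,L8}
  L3 → {L3,L5,L8,L9}
  L4 → {L3,L8,L9}
  L5 → ∅
  L6 → {L8,L9}
  L7 → {L9}
  L8 → {L9}
  L9 → ∅

φ for d: defs {L0,L1,L2}
  DF⁺ = {L2,L5,L8,L9}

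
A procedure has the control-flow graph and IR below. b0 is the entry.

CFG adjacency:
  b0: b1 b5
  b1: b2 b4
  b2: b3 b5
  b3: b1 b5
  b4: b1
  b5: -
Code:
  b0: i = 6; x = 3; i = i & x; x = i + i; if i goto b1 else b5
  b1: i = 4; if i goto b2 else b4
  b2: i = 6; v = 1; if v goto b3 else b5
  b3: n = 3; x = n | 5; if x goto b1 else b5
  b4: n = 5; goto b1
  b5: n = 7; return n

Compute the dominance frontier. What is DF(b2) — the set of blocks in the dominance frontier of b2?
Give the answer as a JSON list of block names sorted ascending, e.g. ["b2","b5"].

Answer: ["b1", "b5"]

Derivation:
idom tree: b1←b0 b2←b1 b3←b2 b4←b1 b5←b0
Join-block Dom:
  b1: preds {b0,b3,b4}: {b0} ∩ {b0,b1,b2,b3} ∩ {b0,b1,b4} = {b0}; idom=b0
  b5: preds {b0,b2,b3}: {b0} ∩ {b0,b1,b2} ∩ {b0,b1,b2,b3} = {b0}; idom=b0

Frontier:
  b1←b0: walk · to b0
  b1←b3: walk b3→b2→b1 to b0
  b1←b4: walk b4→b1 to b0
  b5←b0: walk · to b0
  b5←b2: walk b2→b1 to b0
  b5←b3: walk b3→b2→b1 to b0
  b0 → ∅
  b1 → {b1,b5}
  b2 → {b1,b5}
  b3 → {b1,b5}
  b4 → {b1}
  b5 → ∅

DF(b2) = ["b1", "b5"]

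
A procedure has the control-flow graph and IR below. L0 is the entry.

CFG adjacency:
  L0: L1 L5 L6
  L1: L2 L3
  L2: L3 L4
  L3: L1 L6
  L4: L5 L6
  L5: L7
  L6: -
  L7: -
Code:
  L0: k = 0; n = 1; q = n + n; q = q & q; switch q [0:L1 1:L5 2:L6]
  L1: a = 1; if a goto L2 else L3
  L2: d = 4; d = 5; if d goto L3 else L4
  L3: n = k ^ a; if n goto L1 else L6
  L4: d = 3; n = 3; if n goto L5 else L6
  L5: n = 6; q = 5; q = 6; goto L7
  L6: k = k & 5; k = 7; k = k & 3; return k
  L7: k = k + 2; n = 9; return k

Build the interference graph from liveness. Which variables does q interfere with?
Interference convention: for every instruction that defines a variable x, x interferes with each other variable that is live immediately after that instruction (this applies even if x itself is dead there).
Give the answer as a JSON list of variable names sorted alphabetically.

Block summaries:
  L0 def {k,n,q} use ∅
  L1 def {a} use ∅
  L2 def {d} use ∅
  L3 def {n} use {a,k}
  L4 def {d,n} use ∅
  L5 def {n,q} use ∅
  L6 def {k} use {k}
  L7 def {k,n} use {k}

Live sets:
  live L0: ∅→{k}
  live L1: {k}→{a,k}
  live L2: {a,k}→{a,k}
  live L3: {a,k}→{k}
  live L4: {k}→{k}
  live L5: {k}→{k}
  live L6: {k}→∅
  live L7: {k}→∅

Conflict graph:
  a: {d,k}
  d: {a,k}
  k: {a,d,n,q}
  n: {k}
  q: {k}

N(q) = ["k"]

Answer: ["k"]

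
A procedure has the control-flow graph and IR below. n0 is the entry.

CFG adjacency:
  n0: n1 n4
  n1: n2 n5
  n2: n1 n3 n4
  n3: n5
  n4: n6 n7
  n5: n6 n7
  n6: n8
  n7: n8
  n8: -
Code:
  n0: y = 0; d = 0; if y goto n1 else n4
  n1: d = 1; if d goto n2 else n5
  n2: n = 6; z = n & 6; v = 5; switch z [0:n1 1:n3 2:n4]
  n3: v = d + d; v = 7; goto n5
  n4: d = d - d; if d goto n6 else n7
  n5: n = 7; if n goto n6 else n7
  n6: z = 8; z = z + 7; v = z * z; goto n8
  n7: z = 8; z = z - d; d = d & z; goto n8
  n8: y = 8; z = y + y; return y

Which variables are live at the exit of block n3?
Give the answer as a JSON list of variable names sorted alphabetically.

Per-block:
  n0: {d,y} / ∅
  n1: {d} / ∅
  n2: {n,v,z} / ∅
  n3: {v} / {d}
  n4: {d} / {d}
  n5: {n} / ∅
  n6: {v,z} / ∅
  n7: {d,z} / {d}
  n8: {y,z} / ∅

Backward fixpoint:
  n0: in=∅ out={d}
  n1: in=∅ out={d}
  n2: in={d} out={d}
  n3: in={d} out={d}
  n4: in={d} out={d}
  n5: in={d} out={d}
  n6: in=∅ out=∅
  n7: in={d} out=∅
  n8: in=∅ out=∅

live-out(n3) = ["d"]

Answer: ["d"]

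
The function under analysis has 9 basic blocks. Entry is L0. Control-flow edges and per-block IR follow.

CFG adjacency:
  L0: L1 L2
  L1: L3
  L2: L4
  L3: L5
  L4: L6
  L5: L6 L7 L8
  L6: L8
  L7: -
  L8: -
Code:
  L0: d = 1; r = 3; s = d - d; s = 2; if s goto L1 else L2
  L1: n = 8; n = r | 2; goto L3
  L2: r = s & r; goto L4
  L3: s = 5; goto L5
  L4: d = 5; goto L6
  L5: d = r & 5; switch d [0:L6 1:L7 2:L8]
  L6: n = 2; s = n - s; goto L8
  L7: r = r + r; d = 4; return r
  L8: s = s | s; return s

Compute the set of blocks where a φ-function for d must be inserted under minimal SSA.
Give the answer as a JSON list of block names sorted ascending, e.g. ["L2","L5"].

idom tree: L1←L0 L2←L0 L3←L1 L4←L2 L5←L3 L6←L0 L7←L5 L8←L0
Join-block Dom:
  L6: preds {L4,L5}: {L0,L2,L4} ∩ {L0,L1,L3,L5} = {L0}; idom=L0
  L8: preds {L5,L6}: {L0,L1,L3,L5} ∩ {L0,L6} = {L0}; idom=L0

DF walk-up:
  L6←L4: walk L4→L2 to L0
  L6←L5: walk L5→L3→L1 to L0
  L8←L5: walk L5→L3→L1 to L0
  L8←L6: walk L6 to L0
  DF(L0)=∅
  DF(L1)={L6,L8}
  DF(L2)={L6}
  DF(L3)={L6,L8}
  DF(L4)={L6}
  DF(L5)={L6,L8}
  DF(L6)={L8}
  DF(L7)=∅
  DF(L8)=∅

φ for d: defs {L0,L4,L5,L7}
  DF⁺ = {L6,L8}

Answer: ["L6", "L8"]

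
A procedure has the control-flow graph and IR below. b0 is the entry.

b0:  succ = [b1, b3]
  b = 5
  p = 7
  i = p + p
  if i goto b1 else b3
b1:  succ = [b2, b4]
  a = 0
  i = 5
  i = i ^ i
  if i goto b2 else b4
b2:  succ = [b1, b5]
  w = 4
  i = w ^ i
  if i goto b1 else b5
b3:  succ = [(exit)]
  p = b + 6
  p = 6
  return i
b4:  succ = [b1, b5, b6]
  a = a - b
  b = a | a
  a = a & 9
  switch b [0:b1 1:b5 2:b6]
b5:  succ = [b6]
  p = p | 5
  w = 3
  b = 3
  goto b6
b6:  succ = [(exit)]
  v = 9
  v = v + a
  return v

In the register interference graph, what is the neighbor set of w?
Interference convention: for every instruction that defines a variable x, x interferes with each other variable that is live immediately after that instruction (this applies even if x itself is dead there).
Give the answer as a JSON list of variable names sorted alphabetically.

Block summaries:
  b0: def={b,i,p} ue=∅
  b1: def={a,i} ue=∅
  b2: def={i,w} ue={i}
  b3: def={p} ue={b,i}
  b4: def={a,b} ue={a,b}
  b5: def={b,p,w} ue={p}
  b6: def={v} ue={a}

Live sets:
  b0: in=∅ out={b,i,p}
  b1: in={b,p} out={a,b,i,p}
  b2: in={a,b,i,p} out={a,b,p}
  b3: in={b,i} out=∅
  b4: in={a,b,p} out={a,b,p}
  b5: in={a,p} out={a}
  b6: in={a} out=∅

Interfere edges:
  a — {b,i,p,v,w}
  b — {a,i,p,w}
  i — {a,b,p,w}
  p — {a,b,i,w}
  v — {a}
  w — {a,b,i,p}

N(w) = ["a", "b", "i", "p"]

Answer: ["a", "b", "i", "p"]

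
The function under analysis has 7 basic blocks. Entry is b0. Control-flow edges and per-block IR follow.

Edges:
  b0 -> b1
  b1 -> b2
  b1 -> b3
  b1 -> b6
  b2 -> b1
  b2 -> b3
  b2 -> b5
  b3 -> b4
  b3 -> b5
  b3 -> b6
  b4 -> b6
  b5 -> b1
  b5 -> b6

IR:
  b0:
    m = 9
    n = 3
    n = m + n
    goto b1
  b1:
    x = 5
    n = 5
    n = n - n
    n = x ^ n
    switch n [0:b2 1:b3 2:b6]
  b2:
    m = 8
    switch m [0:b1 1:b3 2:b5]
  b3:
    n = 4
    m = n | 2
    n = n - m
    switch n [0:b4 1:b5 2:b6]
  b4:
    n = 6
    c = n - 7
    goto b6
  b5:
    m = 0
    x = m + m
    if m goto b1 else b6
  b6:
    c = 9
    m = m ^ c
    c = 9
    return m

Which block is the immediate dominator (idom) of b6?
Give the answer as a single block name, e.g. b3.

idom tree: b1←b0 b2←b1 b3←b1 b4←b3 b5←b1 b6←b1
Dom∩ at merges:
  b1: preds {b0,b2,b5}: {b0} ∩ {b0,b1,b2} ∩ {b0,b1,b5} = {b0}; idom=b0
  b3: preds {b1,b2}: {b0,b1} ∩ {b0,b1,b2} = {b0,b1}; idom=b1
  b5: preds {b2,b3}: {b0,b1,b2} ∩ {b0,b1,b3} = {b0,b1}; idom=b1
  b6: preds {b1,b3,b4,b5}: {b0,b1} ∩ {b0,b1,b3} ∩ {b0,b1,b3,b4} ∩ {b0,b1,b5} = {b0,b1}; idom=b1

idom(b6) = b1

Answer: b1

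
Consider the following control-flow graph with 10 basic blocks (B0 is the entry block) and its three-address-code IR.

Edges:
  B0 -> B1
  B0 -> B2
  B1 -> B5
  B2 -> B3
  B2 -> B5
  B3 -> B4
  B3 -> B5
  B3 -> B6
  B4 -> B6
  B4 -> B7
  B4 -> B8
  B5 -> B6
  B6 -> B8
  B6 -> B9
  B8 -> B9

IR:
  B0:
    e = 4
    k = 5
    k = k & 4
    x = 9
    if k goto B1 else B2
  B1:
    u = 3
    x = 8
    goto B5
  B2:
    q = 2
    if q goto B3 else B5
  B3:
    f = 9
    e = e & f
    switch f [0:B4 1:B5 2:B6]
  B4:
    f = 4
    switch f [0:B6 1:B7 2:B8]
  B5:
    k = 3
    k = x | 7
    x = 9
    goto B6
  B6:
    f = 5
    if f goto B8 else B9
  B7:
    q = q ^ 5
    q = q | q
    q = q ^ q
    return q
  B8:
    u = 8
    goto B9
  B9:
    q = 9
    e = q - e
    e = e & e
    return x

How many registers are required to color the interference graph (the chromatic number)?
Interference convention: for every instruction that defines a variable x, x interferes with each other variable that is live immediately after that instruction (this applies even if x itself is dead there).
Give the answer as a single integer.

Block summaries:
  B0 def {e,k,x} use ∅
  B1 def {u,x} use ∅
  B2 def {q} use ∅
  B3 def {e,f} use {e}
  B4 def {f} use ∅
  B5 def {k,x} use {x}
  B6 def {f} use ∅
  B7 def {q} use {q}
  B8 def {u} use ∅
  B9 def {e,q} use {e,x}

Live sets:
  B0 li=∅ lo={e,x}
  B1 li={e} lo={e,x}
  B2 li={e,x} lo={e,q,x}
  B3 li={e,q,x} lo={e,q,x}
  B4 li={e,q,x} lo={e,q,x}
  B5 li={e,x} lo={e,x}
  B6 li={e,x} lo={e,x}
  B7 li={q} lo=∅
  B8 li={e,x} lo={e,x}
  B9 li={e,x} lo=∅

Conflict graph:
  e — {f,k,q,u,x}
  f — {e,q,x}
  k — {e,x}
  q — {e,f,x}
  u — {e,x}
  x — {e,f,k,q,u}

Chromatic number:
  {e,f,q,x} pairwise interfere (4-clique) ⇒ χ ≥ 4
  4-colouring: r0={e}  r1={x}  r2={f,k,u}  r3={q}
  χ = 4

Answer: 4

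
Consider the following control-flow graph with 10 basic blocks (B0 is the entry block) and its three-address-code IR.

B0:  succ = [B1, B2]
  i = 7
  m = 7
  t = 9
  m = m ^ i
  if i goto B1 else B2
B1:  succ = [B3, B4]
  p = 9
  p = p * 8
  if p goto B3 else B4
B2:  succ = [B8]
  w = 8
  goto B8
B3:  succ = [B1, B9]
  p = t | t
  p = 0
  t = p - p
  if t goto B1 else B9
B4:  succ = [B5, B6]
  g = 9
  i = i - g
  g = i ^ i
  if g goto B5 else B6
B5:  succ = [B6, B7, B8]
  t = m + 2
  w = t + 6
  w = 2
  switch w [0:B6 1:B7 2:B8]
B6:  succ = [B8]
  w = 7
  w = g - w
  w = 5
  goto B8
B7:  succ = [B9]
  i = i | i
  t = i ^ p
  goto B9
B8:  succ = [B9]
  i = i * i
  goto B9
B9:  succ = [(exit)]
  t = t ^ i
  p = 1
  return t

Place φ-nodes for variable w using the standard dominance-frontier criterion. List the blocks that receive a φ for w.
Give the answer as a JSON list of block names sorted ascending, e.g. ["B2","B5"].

Answer: ["B6", "B8", "B9"]

Derivation:
idom tree: B1←B0 B2←B0 B3←B1 B4←B1 B5←B4 B6←B4 B7←B5 B8←B0 B9←B0
Join-block Dom:
  B1: preds {B0,B3}: {B0} ∩ {B0,B1,B3} = {B0}; idom=B0
  B6: preds {B4,B5}: {B0,B1,B4} ∩ {B0,B1,B4,B5} = {B0,B1,B4}; idom=B4
  B8: preds {B2,B5,B6}: {B0,B2} ∩ {B0,B1,B4,B5} ∩ {B0,B1,B4,B6} = {B0}; idom=B0
  B9: preds {B3,B7,B8}: {B0,B1,B3} ∩ {B0,B1,B4,B5,B7} ∩ {B0,B8} = {B0}; idom=B0

Frontier:
  join B1 pred B0: · stop@B0
  join B1 pred B3: B3→B1 stop@B0
  join B6 pred B4: · stop@B4
  join B6 pred B5: B5 stop@B4
  join B8 pred B2: B2 stop@B0
  join B8 pred B5: B5→B4→B1 stop@B0
  join B8 pred B6: B6→B4→B1 stop@B0
  join B9 pred B3: B3→B1 stop@B0
  join B9 pred B7: B7→B5→B4→B1 stop@B0
  join B9 pred B8: B8 stop@B0
  B0: DF=∅
  B1: DF={B1,B8,B9}
  B2: DF={B8}
  B3: DF={B1,B9}
  B4: DF={B8,B9}
  B5: DF={B6,B8,B9}
  B6: DF={B8}
  B7: DF={B9}
  B8: DF={B9}
  B9: DF=∅

φ for w: defs {B2,B5,B6}
  DF⁺ = {B6,B8,B9}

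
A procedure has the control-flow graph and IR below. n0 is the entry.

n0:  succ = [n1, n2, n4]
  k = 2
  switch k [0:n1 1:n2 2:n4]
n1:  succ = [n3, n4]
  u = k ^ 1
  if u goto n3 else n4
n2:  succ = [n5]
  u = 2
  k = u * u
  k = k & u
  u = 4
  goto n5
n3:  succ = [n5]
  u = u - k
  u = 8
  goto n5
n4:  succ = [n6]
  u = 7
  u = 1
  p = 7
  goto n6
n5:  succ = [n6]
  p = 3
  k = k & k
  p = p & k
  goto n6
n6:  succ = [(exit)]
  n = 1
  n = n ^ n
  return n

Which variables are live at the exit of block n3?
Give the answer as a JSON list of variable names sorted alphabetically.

Answer: ["k"]

Working:
def/use:
  n0 def {k} use ∅
  n1 def {u} use {k}
  n2 def {k,u} use ∅
  n3 def {u} use {k,u}
  n4 def {p,u} use ∅
  n5 def {k,p} use {k}
  n6 def {n} use ∅

Live sets:
  n0: in=∅ out={k}
  n1: in={k} out={k,u}
  n2: in=∅ out={k}
  n3: in={k,u} out={k}
  n4: in=∅ out=∅
  n5: in={k} out=∅
  n6: in=∅ out=∅

live-out(n3) = ["k"]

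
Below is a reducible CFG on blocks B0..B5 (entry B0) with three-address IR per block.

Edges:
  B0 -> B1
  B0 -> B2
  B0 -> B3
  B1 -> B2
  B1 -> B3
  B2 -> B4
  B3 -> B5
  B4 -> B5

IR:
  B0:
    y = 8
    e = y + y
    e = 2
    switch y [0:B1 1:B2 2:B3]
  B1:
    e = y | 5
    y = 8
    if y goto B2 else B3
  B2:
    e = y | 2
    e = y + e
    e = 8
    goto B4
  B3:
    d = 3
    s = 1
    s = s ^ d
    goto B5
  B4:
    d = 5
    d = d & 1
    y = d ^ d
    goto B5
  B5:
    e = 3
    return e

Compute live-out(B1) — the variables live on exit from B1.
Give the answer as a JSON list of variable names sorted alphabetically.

Answer: ["y"]

Working:
Per-block:
  B0 def {e,y} use ∅
  B1 def {e,y} use {y}
  B2 def {e} use {y}
  B3 def {d,s} use ∅
  B4 def {d,y} use ∅
  B5 def {e} use ∅

Liveness:
  B0 li=∅ lo={y}
  B1 li={y} lo={y}
  B2 li={y} lo=∅
  B3 li=∅ lo=∅
  B4 li=∅ lo=∅
  B5 li=∅ lo=∅

live-out(B1) = ["y"]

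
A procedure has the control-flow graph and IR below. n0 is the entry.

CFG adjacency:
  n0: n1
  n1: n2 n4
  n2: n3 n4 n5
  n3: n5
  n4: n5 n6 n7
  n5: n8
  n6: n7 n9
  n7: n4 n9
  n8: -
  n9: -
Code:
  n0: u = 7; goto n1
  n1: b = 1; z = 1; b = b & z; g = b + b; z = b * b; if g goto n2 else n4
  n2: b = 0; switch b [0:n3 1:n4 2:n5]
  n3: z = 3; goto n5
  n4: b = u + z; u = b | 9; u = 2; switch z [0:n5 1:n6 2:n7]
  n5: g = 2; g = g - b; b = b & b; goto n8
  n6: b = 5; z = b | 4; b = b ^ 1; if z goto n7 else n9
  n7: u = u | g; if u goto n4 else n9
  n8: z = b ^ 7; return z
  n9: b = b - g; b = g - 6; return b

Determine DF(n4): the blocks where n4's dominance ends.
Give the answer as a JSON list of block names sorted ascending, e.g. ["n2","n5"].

idom tree: n1←n0 n2←n1 n3←n2 n4←n1 n5←n1 n6←n4 n7←n4 n8←n5 n9←n4
Dom∩ at merges:
  n4: preds {n1,n2,n7}: {n0,n1} ∩ {n0,n1,n2} ∩ {n0,n1,n4,n7} = {n0,n1}; idom=n1
  n5: preds {n2,n3,n4}: {n0,n1,n2} ∩ {n0,n1,n2,n3} ∩ {n0,n1,n4} = {n0,n1}; idom=n1
  n7: preds {n4,n6}: {n0,n1,n4} ∩ {n0,n1,n4,n6} = {n0,n1,n4}; idom=n4
  n9: preds {n6,n7}: {n0,n1,n4,n6} ∩ {n0,n1,n4,n7} = {n0,n1,n4}; idom=n4

DF derivation:
  join n4 pred n1: · stop@n1
  join n4 pred n2: n2 stop@n1
  join n4 pred n7: n7→n4 stop@n1
  join n5 pred n2: n2 stop@n1
  join n5 pred n3: n3→n2 stop@n1
  join n5 pred n4: n4 stop@n1
  join n7 pred n4: · stop@n4
  join n7 pred n6: n6 stop@n4
  join n9 pred n6: n6 stop@n4
  join n9 pred n7: n7 stop@n4
  n0 → ∅
  n1 → ∅
  n2 → {n4,n5}
  n3 → {n5}
  n4 → {n4,n5}
  n5 → ∅
  n6 → {n7,n9}
  n7 → {n4,n9}
  n8 → ∅
  n9 → ∅

DF(n4) = ["n4", "n5"]

Answer: ["n4", "n5"]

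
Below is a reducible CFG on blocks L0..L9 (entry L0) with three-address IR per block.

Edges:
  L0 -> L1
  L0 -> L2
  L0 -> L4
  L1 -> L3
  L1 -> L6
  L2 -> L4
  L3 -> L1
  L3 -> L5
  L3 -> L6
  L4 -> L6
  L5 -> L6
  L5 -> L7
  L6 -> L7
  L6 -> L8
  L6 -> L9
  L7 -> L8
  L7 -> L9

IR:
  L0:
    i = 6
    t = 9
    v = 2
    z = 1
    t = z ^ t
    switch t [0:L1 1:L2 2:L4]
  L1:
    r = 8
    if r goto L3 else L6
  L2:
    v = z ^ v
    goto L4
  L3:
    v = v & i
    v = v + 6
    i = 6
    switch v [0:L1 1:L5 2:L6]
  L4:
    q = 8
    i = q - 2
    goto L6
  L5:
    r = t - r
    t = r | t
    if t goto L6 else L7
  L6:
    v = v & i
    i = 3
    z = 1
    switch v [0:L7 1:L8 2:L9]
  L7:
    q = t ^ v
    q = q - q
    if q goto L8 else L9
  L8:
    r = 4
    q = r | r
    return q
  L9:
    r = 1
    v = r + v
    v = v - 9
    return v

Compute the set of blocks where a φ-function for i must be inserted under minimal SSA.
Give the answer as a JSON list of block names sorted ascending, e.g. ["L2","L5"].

idom tree: L1←L0 L2←L0 L3←L1 L4←L0 L5←L3 L6←L0 L7←L0 L8←L0 L9←L0
Dom∩ at merges:
  L1: preds {L0,L3}: {L0} ∩ {L0,L1,L3} = {L0}; idom=L0
  L4: preds {L0,L2}: {L0} ∩ {L0,L2} = {L0}; idom=L0
  L6: preds {L1,L3,L4,L5}: {L0,L1} ∩ {L0,L1,L3} ∩ {L0,L4} ∩ {L0,L1,L3,L5} = {L0}; idom=L0
  L7: preds {L5,L6}: {L0,L1,L3,L5} ∩ {L0,L6} = {L0}; idom=L0
  L8: preds {L6,L7}: {L0,L6} ∩ {L0,L7} = {L0}; idom=L0
  L9: preds {L6,L7}: {L0,L6} ∩ {L0,L7} = {L0}; idom=L0

Frontier:
  L1←L0: walk · to L0
  L1←L3: walk L3→L1 to L0
  L4←L0: walk · to L0
  L4←L2: walk L2 to L0
  L6←L1: walk L1 to L0
  L6←L3: walk L3→L1 to L0
  L6←L4: walk L4 to L0
  L6←L5: walk L5→L3→L1 to L0
  L7←L5: walk L5→L3→L1 to L0
  L7←L6: walk L6 to L0
  L8←L6: walk L6 to L0
  L8←L7: walk L7 to L0
  L9←L6: walk L6 to L0
  L9←L7: walk L7 to L0
  L0 → ∅
  L1 → {L1,L6,L7}
  L2 → {L4}
  L3 → {L1,L6,L7}
  L4 → {L6}
  L5 → {L6,L7}
  L6 → {L7,L8,L9}
  L7 → {L8,L9}
  L8 → ∅
  L9 → ∅

φ for i: defs {L0,L3,L4,L6}
  DF⁺ = {L1,L6,L7,L8,L9}

Answer: ["L1", "L6", "L7", "L8", "L9"]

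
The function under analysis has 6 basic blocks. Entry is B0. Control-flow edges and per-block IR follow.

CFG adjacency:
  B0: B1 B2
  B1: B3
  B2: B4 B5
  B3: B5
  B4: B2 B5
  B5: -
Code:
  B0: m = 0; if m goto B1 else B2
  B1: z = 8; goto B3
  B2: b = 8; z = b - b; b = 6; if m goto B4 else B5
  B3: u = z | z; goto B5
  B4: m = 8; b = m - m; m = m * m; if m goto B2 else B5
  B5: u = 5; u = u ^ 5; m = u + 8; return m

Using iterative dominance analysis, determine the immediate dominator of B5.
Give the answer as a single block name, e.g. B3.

Answer: B0

Working:
idom tree: B1←B0 B2←B0 B3←B1 B4←B2 B5←B0
Dom∩ at merges:
  B2: preds {B0,B4}: {B0} ∩ {B0,B2,B4} = {B0}; idom=B0
  B5: preds {B2,B3,B4}: {B0,B2} ∩ {B0,B1,B3} ∩ {B0,B2,B4} = {B0}; idom=B0

idom(B5) = B0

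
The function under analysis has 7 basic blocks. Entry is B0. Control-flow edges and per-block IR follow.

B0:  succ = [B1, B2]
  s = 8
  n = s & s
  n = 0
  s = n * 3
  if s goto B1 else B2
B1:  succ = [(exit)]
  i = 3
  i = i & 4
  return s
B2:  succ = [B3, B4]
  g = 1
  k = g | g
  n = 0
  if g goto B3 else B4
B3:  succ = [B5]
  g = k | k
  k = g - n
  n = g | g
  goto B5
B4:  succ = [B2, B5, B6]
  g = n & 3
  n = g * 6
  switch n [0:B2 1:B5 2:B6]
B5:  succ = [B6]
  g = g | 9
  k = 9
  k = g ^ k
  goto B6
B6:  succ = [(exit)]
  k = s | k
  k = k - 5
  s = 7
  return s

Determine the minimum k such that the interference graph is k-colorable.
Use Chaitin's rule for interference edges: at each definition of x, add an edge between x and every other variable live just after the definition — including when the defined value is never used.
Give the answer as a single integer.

Answer: 4

Working:
Block summaries:
  B0: def={n,s} ue=∅
  B1: def={i} ue={s}
  B2: def={g,k,n} ue=∅
  B3: def={g,k,n} ue={k,n}
  B4: def={g,n} ue={n}
  B5: def={g,k} ue={g}
  B6: def={k,s} ue={k,s}

Liveness:
  B0: in=∅ out={s}
  B1: in={s} out=∅
  B2: in={s} out={k,n,s}
  B3: in={k,n,s} out={g,s}
  B4: in={k,n,s} out={g,k,s}
  B5: in={g,s} out={k,s}
  B6: in={k,s} out=∅

Interfere edges:
  g — {k,n,s}
  i — {s}
  k — {g,n,s}
  n — {g,k,s}
  s — {g,i,k,n}

Registers:
  lower bound: {g,k,n,s} mutually conflict ⇒ χ ≥ 4
  4-colouring: R0={s}  R1={g,i}  R2={k}  R3={n}
  χ = 4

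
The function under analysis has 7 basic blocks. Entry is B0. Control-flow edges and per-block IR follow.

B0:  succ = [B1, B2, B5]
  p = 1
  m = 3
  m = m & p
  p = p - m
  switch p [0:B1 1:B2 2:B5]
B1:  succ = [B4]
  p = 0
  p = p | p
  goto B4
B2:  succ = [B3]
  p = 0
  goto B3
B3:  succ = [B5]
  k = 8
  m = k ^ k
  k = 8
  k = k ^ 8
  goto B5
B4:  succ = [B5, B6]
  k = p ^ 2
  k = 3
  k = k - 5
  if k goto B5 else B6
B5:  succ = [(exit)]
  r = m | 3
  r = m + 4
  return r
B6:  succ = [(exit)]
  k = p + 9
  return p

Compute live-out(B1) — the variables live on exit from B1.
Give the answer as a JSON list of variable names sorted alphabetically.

Block summaries:
  B0: def={m,p} ue=∅
  B1: def={p} ue=∅
  B2: def={p} ue=∅
  B3: def={k,m} ue=∅
  B4: def={k} ue={p}
  B5: def={r} ue={m}
  B6: def={k} ue={p}

Live sets:
  live B0: ∅→{m}
  live B1: {m}→{m,p}
  live B2: ∅→∅
  live B3: ∅→{m}
  live B4: {m,p}→{m,p}
  live B5: {m}→∅
  live B6: {p}→∅

live-out(B1) = ["m", "p"]

Answer: ["m", "p"]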